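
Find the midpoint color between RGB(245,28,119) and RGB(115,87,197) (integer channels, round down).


Midpoint: each channel = ⌊(C₁+C₂)/2⌋
R: ⌊(245+115)/2⌋ = 180
G: ⌊(28+87)/2⌋ = 57
B: ⌊(119+197)/2⌋ = 158
= RGB(180, 57, 158)


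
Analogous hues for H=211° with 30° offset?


Base hue: 211°
Left analog: (211 - 30) mod 360 = 181°
Right analog: (211 + 30) mod 360 = 241°
Analogous hues = 181° and 241°


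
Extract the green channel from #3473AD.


Color: #3473AD
R = 34 = 52
G = 73 = 115
B = AD = 173
Green = 115


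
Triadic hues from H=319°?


Triadic: equally spaced at 120° intervals
H1 = 319°
H2 = (319 + 120) mod 360 = 79°
H3 = (319 + 240) mod 360 = 199°
Triadic = 319°, 79°, 199°


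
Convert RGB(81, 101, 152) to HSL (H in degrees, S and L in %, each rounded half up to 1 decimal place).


Normalize: R'=81/255≈0.3176, G'=101/255≈0.3961, B'=152/255≈0.5961
Max=152/255, Min=81/255, Δ=Max-Min=71/255
L = (Max+Min)/2 = (152+81)/510 = 233/510 = 0.45686… → L = 45.7%
L ≤ 0.5 → S = Δ/(Max+Min) = 71/(152+81) = 71/233 = 0.30472… → S = 30.5%
(the 1/255 factors cancel in S and H, so raw channel differences can be used)
Max is B' → H = 60 × ((R-G)/Δ + 4) = 60 × ((81-101)/71 + 4)
  -20/71 + 4 = -0.2816… + 4 = 3.7183…
  H = 60 × 3.7183… = 223.098…° → H = 223.1°
= HSL(223.1°, 30.5%, 45.7%)


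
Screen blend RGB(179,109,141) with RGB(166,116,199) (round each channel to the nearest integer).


Screen: C = 255 - (255-A)×(255-B)/255, rounded to nearest integer
R: 255 - (255-179)×(255-166)/255 = 255 - 6764/255 ≈ 255 - 26.525 = 228.475 → 228
G: 255 - (255-109)×(255-116)/255 = 255 - 20294/255 ≈ 255 - 79.584 = 175.416 → 175
B: 255 - (255-141)×(255-199)/255 = 255 - 6384/255 ≈ 255 - 25.035 = 229.965 → 230
= RGB(228, 175, 230)


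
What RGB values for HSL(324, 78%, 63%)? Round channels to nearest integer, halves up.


H=324°, S=0.78, L=0.63
C = (1-|2L-1|)×S = (1-|0.26|)×0.78 = 0.5772
H' = H/60 = 324/60 ≈ 5.4000; X = C×(1-|H' mod 2 - 1|) = 0.34632
m = L - C/2 = 0.63 - 0.2886 = 0.3414
Sector ⌊H'⌋ = 5 → (R',G',B') = (0.5772, 0.0, 0.34632)
RGB = ((R'+m)×255, (G'+m)×255, (B'+m)×255) = (234.243, 87.057, 175.3686)
Round half up → RGB(234, 87, 175)


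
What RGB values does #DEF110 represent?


DE → 222 (R)
F1 → 241 (G)
10 → 16 (B)
= RGB(222, 241, 16)


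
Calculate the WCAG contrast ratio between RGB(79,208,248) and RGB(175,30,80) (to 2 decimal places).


Linearize each sRGB channel c=v/255: c/12.92 if c ≤ 0.04045 else ((c+0.055)/1.055)^2.4
L = 0.2126×R_lin + 0.7152×G_lin + 0.0722×B_lin
Color 1 (79,208,248):
  R=79: 79/255≈0.3098 > 0.04045 → ((0.3098+0.055)/1.055)^2.4 ≈ 0.07819
  G=208: 208/255≈0.8157 > 0.04045 → ((0.8157+0.055)/1.055)^2.4 ≈ 0.63076
  B=248: 248/255≈0.9725 > 0.04045 → ((0.9725+0.055)/1.055)^2.4 ≈ 0.93869
  L1 = 0.2126×0.07819 + 0.7152×0.63076 + 0.0722×0.93869 ≈ 0.53551
Color 2 (175,30,80):
  R=175: 175/255≈0.6863 > 0.04045 → ((0.6863+0.055)/1.055)^2.4 ≈ 0.42869
  G=30: 30/255≈0.1176 > 0.04045 → ((0.1176+0.055)/1.055)^2.4 ≈ 0.01298
  B=80: 80/255≈0.3137 > 0.04045 → ((0.3137+0.055)/1.055)^2.4 ≈ 0.08022
  L2 = 0.2126×0.42869 + 0.7152×0.01298 + 0.0722×0.08022 ≈ 0.10622
Lighter = 0.53551, Darker = 0.10622
Ratio = (L_lighter + 0.05) / (L_darker + 0.05)
Ratio = (0.53551 + 0.05) / (0.10622 + 0.05) = 0.58551 / 0.15622 ≈ 3.7481
Ratio ≈ 3.75:1


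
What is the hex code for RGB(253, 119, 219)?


R = 253 → FD (hex)
G = 119 → 77 (hex)
B = 219 → DB (hex)
Hex = #FD77DB


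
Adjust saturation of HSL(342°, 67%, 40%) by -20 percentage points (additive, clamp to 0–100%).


Original S = 67%
Adjustment = -20 percentage points
New S = 67 + (-20) = 47
Clamp to [0, 100] → 47
= HSL(342°, 47%, 40%)


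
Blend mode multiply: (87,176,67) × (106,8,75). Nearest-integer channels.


Multiply: C = A×B/255, rounded to nearest integer
R: 87×106/255 = 9222/255 ≈ 36.165 → 36
G: 176×8/255 = 1408/255 ≈ 5.522 → 6
B: 67×75/255 = 5025/255 ≈ 19.706 → 20
= RGB(36, 6, 20)


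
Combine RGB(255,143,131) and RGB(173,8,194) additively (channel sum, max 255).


Additive: each channel = min(255, C₁+C₂)
R: 255+173 = 428 → 255
G: 143+8 = 151 → 151
B: 131+194 = 325 → 255
= RGB(255, 151, 255)


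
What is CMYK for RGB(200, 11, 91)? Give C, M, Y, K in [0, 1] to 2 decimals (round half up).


R'=200/255≈0.7843, G'=11/255≈0.0431, B'=91/255≈0.3569
K = 1 - max(R',G',B') = 1 - 200/255 = 55/255 = 0.21568… → 0.22
(1-R'-K)/(1-K) simplifies to (max-R)/max with max = 200:
C = (200-200)/200 = 0/200 = 0 → 0.00
M = (200-11)/200 = 189/200 = 0.945 → 0.95
Y = (200-91)/200 = 109/200 = 0.545 → 0.55
= CMYK(0.00, 0.95, 0.55, 0.22)


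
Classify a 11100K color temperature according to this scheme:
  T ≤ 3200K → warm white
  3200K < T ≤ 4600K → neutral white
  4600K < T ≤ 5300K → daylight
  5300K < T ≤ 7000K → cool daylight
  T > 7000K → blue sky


Temperature: 11100K
11100K > 7000K → blue sky
Classification: blue sky


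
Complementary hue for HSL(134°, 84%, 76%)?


Complement = opposite side of color wheel = hue + 180°
H' = (134 + 180) mod 360 = 314°
S and L unchanged.
= HSL(314°, 84%, 76%)


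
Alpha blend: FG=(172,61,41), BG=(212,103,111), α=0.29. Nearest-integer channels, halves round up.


C = α×F + (1-α)×B, with 1-α = 0.71
R: 0.29×172 + 0.71×212 = 49.88 + 150.52 = 200.40 → 200
G: 0.29×61 + 0.71×103 = 17.69 + 73.13 = 90.82 → 91
B: 0.29×41 + 0.71×111 = 11.89 + 78.81 = 90.70 → 91
= RGB(200, 91, 91)


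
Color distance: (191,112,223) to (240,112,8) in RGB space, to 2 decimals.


d = √[(R₁-R₂)² + (G₁-G₂)² + (B₁-B₂)²]
d = √[(191-240)² + (112-112)² + (223-8)²]
d = √[2401 + 0 + 46225]
d = √48626
d ≈ 220.51


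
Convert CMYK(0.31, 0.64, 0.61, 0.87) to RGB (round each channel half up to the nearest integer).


R = 255 × (1-C) × (1-K) = 255 × 0.69 × 0.13 = 22.8735 → 23
G = 255 × (1-M) × (1-K) = 255 × 0.36 × 0.13 = 11.934 → 12
B = 255 × (1-Y) × (1-K) = 255 × 0.39 × 0.13 = 12.9285 → 13
= RGB(23, 12, 13)


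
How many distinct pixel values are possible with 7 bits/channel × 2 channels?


Total bits = 7 bits/channel × 2 channels = 14 bits
Distinct pixel values = 2^14
= 16,384 pixel values


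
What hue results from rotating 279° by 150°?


New hue = (H + rotation) mod 360
New hue = (279 + 150) mod 360
= 429 mod 360
= 69°


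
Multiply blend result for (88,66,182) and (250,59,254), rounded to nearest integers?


Multiply: C = A×B/255, rounded to nearest integer
R: 88×250/255 = 22000/255 ≈ 86.275 → 86
G: 66×59/255 = 3894/255 ≈ 15.271 → 15
B: 182×254/255 = 46228/255 ≈ 181.286 → 181
= RGB(86, 15, 181)


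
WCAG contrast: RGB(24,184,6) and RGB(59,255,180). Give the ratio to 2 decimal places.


Linearize each sRGB channel c=v/255: c/12.92 if c ≤ 0.04045 else ((c+0.055)/1.055)^2.4
L = 0.2126×R_lin + 0.7152×G_lin + 0.0722×B_lin
Color 1 (24,184,6):
  R=24: 24/255≈0.0941 > 0.04045 → ((0.0941+0.055)/1.055)^2.4 ≈ 0.00913
  G=184: 184/255≈0.7216 > 0.04045 → ((0.7216+0.055)/1.055)^2.4 ≈ 0.47932
  B=6: 6/255≈0.0235 ≤ 0.04045 → 0.0235/12.92 ≈ 0.00182
  L1 = 0.2126×0.00913 + 0.7152×0.47932 + 0.0722×0.00182 ≈ 0.34488
Color 2 (59,255,180):
  R=59: 59/255≈0.2314 > 0.04045 → ((0.2314+0.055)/1.055)^2.4 ≈ 0.04374
  G=255: 255/255≈1.0000 > 0.04045 → ((1.0000+0.055)/1.055)^2.4 ≈ 1.00000
  B=180: 180/255≈0.7059 > 0.04045 → ((0.7059+0.055)/1.055)^2.4 ≈ 0.45641
  L2 = 0.2126×0.04374 + 0.7152×1.00000 + 0.0722×0.45641 ≈ 0.75745
Lighter = 0.75745, Darker = 0.34488
Ratio = (L_lighter + 0.05) / (L_darker + 0.05)
Ratio = (0.75745 + 0.05) / (0.34488 + 0.05) = 0.80745 / 0.39488 ≈ 2.0448
Ratio ≈ 2.04:1


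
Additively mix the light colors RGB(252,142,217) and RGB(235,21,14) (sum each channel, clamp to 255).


Additive: each channel = min(255, C₁+C₂)
R: 252+235 = 487 → 255
G: 142+21 = 163 → 163
B: 217+14 = 231 → 231
= RGB(255, 163, 231)


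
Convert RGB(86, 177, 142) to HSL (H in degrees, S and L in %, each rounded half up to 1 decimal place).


Normalize: R'=86/255≈0.3373, G'=177/255≈0.6941, B'=142/255≈0.5569
Max=177/255, Min=86/255, Δ=Max-Min=91/255
L = (Max+Min)/2 = (177+86)/510 = 263/510 = 0.51568… → L = 51.6%
L > 0.5 → S = Δ/(2-Max-Min) = 91/(510-177-86) = 91/247 = 0.36842… → S = 36.8%
(the 1/255 factors cancel in S and H, so raw channel differences can be used)
Max is G' → H = 60 × ((B-R)/Δ + 2) = 60 × ((142-86)/91 + 2)
  56/91 + 2 = 0.6153… + 2 = 2.6153…
  H = 60 × 2.6153… = 156.923…° → H = 156.9°
= HSL(156.9°, 36.8%, 51.6%)


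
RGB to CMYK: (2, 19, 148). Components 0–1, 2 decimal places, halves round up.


R'=2/255≈0.0078, G'=19/255≈0.0745, B'=148/255≈0.5804
K = 1 - max(R',G',B') = 1 - 148/255 = 107/255 = 0.41960… → 0.42
(1-R'-K)/(1-K) simplifies to (max-R)/max with max = 148:
C = (148-2)/148 = 146/148 = 0.98648… → 0.99
M = (148-19)/148 = 129/148 = 0.87162… → 0.87
Y = (148-148)/148 = 0/148 = 0 → 0.00
= CMYK(0.99, 0.87, 0.00, 0.42)


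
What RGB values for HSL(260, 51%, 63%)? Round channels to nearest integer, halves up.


H=260°, S=0.51, L=0.63
C = (1-|2L-1|)×S = (1-|0.26|)×0.51 = 0.3774
H' = H/60 = 260/60 ≈ 4.3333; X = C×(1-|H' mod 2 - 1|) = 0.1258
m = L - C/2 = 0.63 - 0.1887 = 0.4413
Sector ⌊H'⌋ = 4 → (R',G',B') = (0.1258, 0.0, 0.3774)
RGB = ((R'+m)×255, (G'+m)×255, (B'+m)×255) = (144.6105, 112.5315, 208.7685)
Round half up → RGB(145, 113, 209)


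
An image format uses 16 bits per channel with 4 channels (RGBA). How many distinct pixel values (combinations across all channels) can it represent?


Total bits = 16 bits/channel × 4 channels = 64 bits
Distinct pixel values = 2^64
= 18,446,744,073,709,551,616 pixel values


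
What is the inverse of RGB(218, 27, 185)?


Invert: (255-R, 255-G, 255-B)
R: 255-218 = 37
G: 255-27 = 228
B: 255-185 = 70
= RGB(37, 228, 70)


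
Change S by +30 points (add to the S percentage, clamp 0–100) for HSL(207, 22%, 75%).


Original S = 22%
Adjustment = +30 percentage points
New S = 22 + (30) = 52
Clamp to [0, 100] → 52
= HSL(207°, 52%, 75%)


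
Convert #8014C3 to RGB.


80 → 128 (R)
14 → 20 (G)
C3 → 195 (B)
= RGB(128, 20, 195)


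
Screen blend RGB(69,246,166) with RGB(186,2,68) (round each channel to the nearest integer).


Screen: C = 255 - (255-A)×(255-B)/255, rounded to nearest integer
R: 255 - (255-69)×(255-186)/255 = 255 - 12834/255 ≈ 255 - 50.329 = 204.671 → 205
G: 255 - (255-246)×(255-2)/255 = 255 - 2277/255 ≈ 255 - 8.929 = 246.071 → 246
B: 255 - (255-166)×(255-68)/255 = 255 - 16643/255 ≈ 255 - 65.267 = 189.733 → 190
= RGB(205, 246, 190)


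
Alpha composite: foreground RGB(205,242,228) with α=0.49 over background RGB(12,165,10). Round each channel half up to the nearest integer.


C = α×F + (1-α)×B, with 1-α = 0.51
R: 0.49×205 + 0.51×12 = 100.45 + 6.12 = 106.57 → 107
G: 0.49×242 + 0.51×165 = 118.58 + 84.15 = 202.73 → 203
B: 0.49×228 + 0.51×10 = 111.72 + 5.10 = 116.82 → 117
= RGB(107, 203, 117)


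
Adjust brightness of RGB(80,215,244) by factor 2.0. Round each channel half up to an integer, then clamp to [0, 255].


Multiply each channel by 2.0, round half up, clamp to [0, 255]
R: 80×2.0 = 160
G: 215×2.0 = 430 → clamp → 255
B: 244×2.0 = 488 → clamp → 255
= RGB(160, 255, 255)


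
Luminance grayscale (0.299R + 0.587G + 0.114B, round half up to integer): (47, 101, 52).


Gray = 0.299×R + 0.587×G + 0.114×B
Gray = 0.299×47 + 0.587×101 + 0.114×52
Gray = 14.053 + 59.287 + 5.928
Gray = 79.268 → round half up → 79
Gray = 79


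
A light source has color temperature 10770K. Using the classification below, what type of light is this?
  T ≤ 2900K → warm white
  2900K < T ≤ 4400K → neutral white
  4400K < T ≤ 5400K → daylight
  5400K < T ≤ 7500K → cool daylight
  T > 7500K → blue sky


Temperature: 10770K
10770K > 7500K → blue sky
Classification: blue sky


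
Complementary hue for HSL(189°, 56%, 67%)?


Complement = opposite side of color wheel = hue + 180°
H' = (189 + 180) mod 360 = 9°
S and L unchanged.
= HSL(9°, 56%, 67%)


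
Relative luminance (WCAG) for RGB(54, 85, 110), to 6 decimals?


Linearize each channel (sRGB transfer function): c = v/255; c_lin = c/12.92 if c ≤ 0.04045, else ((c+0.055)/1.055)^2.4
  R: 54/255 ≈ 0.211765 > 0.04045 → ((0.211765+0.055)/1.055)^2.4 ≈ 0.036889
  G: 85/255 ≈ 0.333333 > 0.04045 → ((0.333333+0.055)/1.055)^2.4 ≈ 0.090842
  B: 110/255 ≈ 0.431373 > 0.04045 → ((0.431373+0.055)/1.055)^2.4 ≈ 0.155926
R_lin = 0.036889, G_lin = 0.090842, B_lin = 0.155926
L = 0.2126×R + 0.7152×G + 0.0722×B
L = 0.2126×0.036889 + 0.7152×0.090842 + 0.0722×0.155926
L ≈ 0.084071


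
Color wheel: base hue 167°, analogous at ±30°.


Base hue: 167°
Left analog: (167 - 30) mod 360 = 137°
Right analog: (167 + 30) mod 360 = 197°
Analogous hues = 137° and 197°


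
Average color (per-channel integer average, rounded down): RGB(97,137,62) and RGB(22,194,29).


Midpoint: each channel = ⌊(C₁+C₂)/2⌋
R: ⌊(97+22)/2⌋ = 59
G: ⌊(137+194)/2⌋ = 165
B: ⌊(62+29)/2⌋ = 45
= RGB(59, 165, 45)


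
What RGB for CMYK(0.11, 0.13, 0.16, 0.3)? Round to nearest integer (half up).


R = 255 × (1-C) × (1-K) = 255 × 0.89 × 0.70 = 158.865 → 159
G = 255 × (1-M) × (1-K) = 255 × 0.87 × 0.70 = 155.295 → 155
B = 255 × (1-Y) × (1-K) = 255 × 0.84 × 0.70 = 149.94 → 150
= RGB(159, 155, 150)


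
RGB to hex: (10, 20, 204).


R = 10 → 0A (hex)
G = 20 → 14 (hex)
B = 204 → CC (hex)
Hex = #0A14CC


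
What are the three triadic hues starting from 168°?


Triadic: equally spaced at 120° intervals
H1 = 168°
H2 = (168 + 120) mod 360 = 288°
H3 = (168 + 240) mod 360 = 48°
Triadic = 168°, 288°, 48°


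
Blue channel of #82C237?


Color: #82C237
R = 82 = 130
G = C2 = 194
B = 37 = 55
Blue = 55


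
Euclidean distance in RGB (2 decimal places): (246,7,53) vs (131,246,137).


d = √[(R₁-R₂)² + (G₁-G₂)² + (B₁-B₂)²]
d = √[(246-131)² + (7-246)² + (53-137)²]
d = √[13225 + 57121 + 7056]
d = √77402
d ≈ 278.21


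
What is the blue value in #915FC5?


Color: #915FC5
R = 91 = 145
G = 5F = 95
B = C5 = 197
Blue = 197


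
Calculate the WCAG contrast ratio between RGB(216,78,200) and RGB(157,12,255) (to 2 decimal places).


Linearize each sRGB channel c=v/255: c/12.92 if c ≤ 0.04045 else ((c+0.055)/1.055)^2.4
L = 0.2126×R_lin + 0.7152×G_lin + 0.0722×B_lin
Color 1 (216,78,200):
  R=216: 216/255≈0.8471 > 0.04045 → ((0.8471+0.055)/1.055)^2.4 ≈ 0.68669
  G=78: 78/255≈0.3059 > 0.04045 → ((0.3059+0.055)/1.055)^2.4 ≈ 0.07619
  B=200: 200/255≈0.7843 > 0.04045 → ((0.7843+0.055)/1.055)^2.4 ≈ 0.57758
  L1 = 0.2126×0.68669 + 0.7152×0.07619 + 0.0722×0.57758 ≈ 0.24218
Color 2 (157,12,255):
  R=157: 157/255≈0.6157 > 0.04045 → ((0.6157+0.055)/1.055)^2.4 ≈ 0.33716
  G=12: 12/255≈0.0471 > 0.04045 → ((0.0471+0.055)/1.055)^2.4 ≈ 0.00368
  B=255: 255/255≈1.0000 > 0.04045 → ((1.0000+0.055)/1.055)^2.4 ≈ 1.00000
  L2 = 0.2126×0.33716 + 0.7152×0.00368 + 0.0722×1.00000 ≈ 0.14651
Lighter = 0.24218, Darker = 0.14651
Ratio = (L_lighter + 0.05) / (L_darker + 0.05)
Ratio = (0.24218 + 0.05) / (0.14651 + 0.05) = 0.29218 / 0.19651 ≈ 1.4868
Ratio ≈ 1.49:1


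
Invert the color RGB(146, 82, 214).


Invert: (255-R, 255-G, 255-B)
R: 255-146 = 109
G: 255-82 = 173
B: 255-214 = 41
= RGB(109, 173, 41)


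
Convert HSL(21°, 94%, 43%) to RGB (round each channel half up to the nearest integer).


H=21°, S=0.94, L=0.43
C = (1-|2L-1|)×S = (1-|-0.14|)×0.94 = 0.8084
H' = H/60 = 21/60 ≈ 0.3500; X = C×(1-|H' mod 2 - 1|) = 0.28294
m = L - C/2 = 0.43 - 0.4042 = 0.0258
Sector ⌊H'⌋ = 0 → (R',G',B') = (0.8084, 0.28294, 0.0)
RGB = ((R'+m)×255, (G'+m)×255, (B'+m)×255) = (212.721, 78.7287, 6.579)
Round half up → RGB(213, 79, 7)


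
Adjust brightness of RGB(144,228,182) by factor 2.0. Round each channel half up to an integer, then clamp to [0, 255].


Multiply each channel by 2.0, round half up, clamp to [0, 255]
R: 144×2.0 = 288 → clamp → 255
G: 228×2.0 = 456 → clamp → 255
B: 182×2.0 = 364 → clamp → 255
= RGB(255, 255, 255)


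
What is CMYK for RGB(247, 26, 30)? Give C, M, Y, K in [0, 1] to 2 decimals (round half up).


R'=247/255≈0.9686, G'=26/255≈0.1020, B'=30/255≈0.1176
K = 1 - max(R',G',B') = 1 - 247/255 = 8/255 = 0.03137… → 0.03
(1-R'-K)/(1-K) simplifies to (max-R)/max with max = 247:
C = (247-247)/247 = 0/247 = 0 → 0.00
M = (247-26)/247 = 221/247 = 0.89473… → 0.89
Y = (247-30)/247 = 217/247 = 0.87854… → 0.88
= CMYK(0.00, 0.89, 0.88, 0.03)


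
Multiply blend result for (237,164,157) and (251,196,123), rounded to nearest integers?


Multiply: C = A×B/255, rounded to nearest integer
R: 237×251/255 = 59487/255 ≈ 233.282 → 233
G: 164×196/255 = 32144/255 ≈ 126.055 → 126
B: 157×123/255 = 19311/255 ≈ 75.729 → 76
= RGB(233, 126, 76)


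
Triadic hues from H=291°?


Triadic: equally spaced at 120° intervals
H1 = 291°
H2 = (291 + 120) mod 360 = 51°
H3 = (291 + 240) mod 360 = 171°
Triadic = 291°, 51°, 171°


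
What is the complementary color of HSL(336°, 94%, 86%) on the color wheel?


Complement = opposite side of color wheel = hue + 180°
H' = (336 + 180) mod 360 = 156°
S and L unchanged.
= HSL(156°, 94%, 86%)


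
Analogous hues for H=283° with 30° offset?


Base hue: 283°
Left analog: (283 - 30) mod 360 = 253°
Right analog: (283 + 30) mod 360 = 313°
Analogous hues = 253° and 313°


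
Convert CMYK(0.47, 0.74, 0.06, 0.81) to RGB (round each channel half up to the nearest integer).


R = 255 × (1-C) × (1-K) = 255 × 0.53 × 0.19 = 25.6785 → 26
G = 255 × (1-M) × (1-K) = 255 × 0.26 × 0.19 = 12.597 → 13
B = 255 × (1-Y) × (1-K) = 255 × 0.94 × 0.19 = 45.543 → 46
= RGB(26, 13, 46)


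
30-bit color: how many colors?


Colors = 2^bits = 2^30
= 1,073,741,824 colors


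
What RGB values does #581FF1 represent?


58 → 88 (R)
1F → 31 (G)
F1 → 241 (B)
= RGB(88, 31, 241)


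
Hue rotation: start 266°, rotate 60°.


New hue = (H + rotation) mod 360
New hue = (266 + 60) mod 360
= 326 mod 360
= 326°


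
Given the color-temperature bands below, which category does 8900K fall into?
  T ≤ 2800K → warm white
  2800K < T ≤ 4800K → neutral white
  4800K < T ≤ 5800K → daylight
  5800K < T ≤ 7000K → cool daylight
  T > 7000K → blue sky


Temperature: 8900K
8900K > 7000K → blue sky
Classification: blue sky


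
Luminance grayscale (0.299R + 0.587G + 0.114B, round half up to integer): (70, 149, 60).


Gray = 0.299×R + 0.587×G + 0.114×B
Gray = 0.299×70 + 0.587×149 + 0.114×60
Gray = 20.930 + 87.463 + 6.840
Gray = 115.233 → round half up → 115
Gray = 115


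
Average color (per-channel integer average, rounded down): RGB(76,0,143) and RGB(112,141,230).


Midpoint: each channel = ⌊(C₁+C₂)/2⌋
R: ⌊(76+112)/2⌋ = 94
G: ⌊(0+141)/2⌋ = 70
B: ⌊(143+230)/2⌋ = 186
= RGB(94, 70, 186)


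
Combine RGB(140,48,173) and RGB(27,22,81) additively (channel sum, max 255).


Additive: each channel = min(255, C₁+C₂)
R: 140+27 = 167 → 167
G: 48+22 = 70 → 70
B: 173+81 = 254 → 254
= RGB(167, 70, 254)


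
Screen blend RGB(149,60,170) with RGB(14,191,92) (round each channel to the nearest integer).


Screen: C = 255 - (255-A)×(255-B)/255, rounded to nearest integer
R: 255 - (255-149)×(255-14)/255 = 255 - 25546/255 ≈ 255 - 100.180 = 154.820 → 155
G: 255 - (255-60)×(255-191)/255 = 255 - 12480/255 ≈ 255 - 48.941 = 206.059 → 206
B: 255 - (255-170)×(255-92)/255 = 255 - 13855/255 ≈ 255 - 54.333 = 200.667 → 201
= RGB(155, 206, 201)


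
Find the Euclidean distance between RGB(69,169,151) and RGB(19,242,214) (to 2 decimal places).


d = √[(R₁-R₂)² + (G₁-G₂)² + (B₁-B₂)²]
d = √[(69-19)² + (169-242)² + (151-214)²]
d = √[2500 + 5329 + 3969]
d = √11798
d ≈ 108.62


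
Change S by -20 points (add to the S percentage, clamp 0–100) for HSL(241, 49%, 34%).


Original S = 49%
Adjustment = -20 percentage points
New S = 49 + (-20) = 29
Clamp to [0, 100] → 29
= HSL(241°, 29%, 34%)


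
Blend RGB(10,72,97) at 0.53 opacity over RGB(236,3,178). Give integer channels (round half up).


C = α×F + (1-α)×B, with 1-α = 0.47
R: 0.53×10 + 0.47×236 = 5.30 + 110.92 = 116.22 → 116
G: 0.53×72 + 0.47×3 = 38.16 + 1.41 = 39.57 → 40
B: 0.53×97 + 0.47×178 = 51.41 + 83.66 = 135.07 → 135
= RGB(116, 40, 135)


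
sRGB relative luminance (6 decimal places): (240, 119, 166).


Linearize each channel (sRGB transfer function): c = v/255; c_lin = c/12.92 if c ≤ 0.04045, else ((c+0.055)/1.055)^2.4
  R: 240/255 ≈ 0.941176 > 0.04045 → ((0.941176+0.055)/1.055)^2.4 ≈ 0.871367
  G: 119/255 ≈ 0.466667 > 0.04045 → ((0.466667+0.055)/1.055)^2.4 ≈ 0.184475
  B: 166/255 ≈ 0.650980 > 0.04045 → ((0.650980+0.055)/1.055)^2.4 ≈ 0.381326
R_lin = 0.871367, G_lin = 0.184475, B_lin = 0.381326
L = 0.2126×R + 0.7152×G + 0.0722×B
L = 0.2126×0.871367 + 0.7152×0.184475 + 0.0722×0.381326
L ≈ 0.344721


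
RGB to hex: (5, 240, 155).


R = 5 → 05 (hex)
G = 240 → F0 (hex)
B = 155 → 9B (hex)
Hex = #05F09B


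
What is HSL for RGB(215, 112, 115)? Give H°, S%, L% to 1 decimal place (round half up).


Normalize: R'=215/255≈0.8431, G'=112/255≈0.4392, B'=115/255≈0.4510
Max=215/255, Min=112/255, Δ=Max-Min=103/255
L = (Max+Min)/2 = (215+112)/510 = 327/510 = 0.64117… → L = 64.1%
L > 0.5 → S = Δ/(2-Max-Min) = 103/(510-215-112) = 103/183 = 0.56284… → S = 56.3%
(the 1/255 factors cancel in S and H, so raw channel differences can be used)
Max is R' → H = 60 × (((G-B)/Δ) mod 6) = 60 × (((112-115)/103) mod 6)
  (-3)/103 = -0.0291…; negative, so add 6 → 5.9708…
  H = 60 × 5.9708… = 358.252…° → H = 358.3°
= HSL(358.3°, 56.3%, 64.1%)


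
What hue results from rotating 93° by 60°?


New hue = (H + rotation) mod 360
New hue = (93 + 60) mod 360
= 153 mod 360
= 153°


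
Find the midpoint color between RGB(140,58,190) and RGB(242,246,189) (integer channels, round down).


Midpoint: each channel = ⌊(C₁+C₂)/2⌋
R: ⌊(140+242)/2⌋ = 191
G: ⌊(58+246)/2⌋ = 152
B: ⌊(190+189)/2⌋ = 189
= RGB(191, 152, 189)


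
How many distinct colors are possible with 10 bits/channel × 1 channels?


Total bits = 10 bits/channel × 1 channels = 10 bits
Distinct colors = 2^10
= 1,024 colors


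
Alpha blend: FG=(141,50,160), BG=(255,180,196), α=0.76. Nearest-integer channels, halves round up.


C = α×F + (1-α)×B, with 1-α = 0.24
R: 0.76×141 + 0.24×255 = 107.16 + 61.20 = 168.36 → 168
G: 0.76×50 + 0.24×180 = 38.00 + 43.20 = 81.20 → 81
B: 0.76×160 + 0.24×196 = 121.60 + 47.04 = 168.64 → 169
= RGB(168, 81, 169)


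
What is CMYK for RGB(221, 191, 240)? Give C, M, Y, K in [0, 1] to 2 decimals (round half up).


R'=221/255≈0.8667, G'=191/255≈0.7490, B'=240/255≈0.9412
K = 1 - max(R',G',B') = 1 - 240/255 = 15/255 = 0.05882… → 0.06
(1-R'-K)/(1-K) simplifies to (max-R)/max with max = 240:
C = (240-221)/240 = 19/240 = 0.07916… → 0.08
M = (240-191)/240 = 49/240 = 0.20416… → 0.20
Y = (240-240)/240 = 0/240 = 0 → 0.00
= CMYK(0.08, 0.20, 0.00, 0.06)


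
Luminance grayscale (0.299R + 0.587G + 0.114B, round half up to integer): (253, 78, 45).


Gray = 0.299×R + 0.587×G + 0.114×B
Gray = 0.299×253 + 0.587×78 + 0.114×45
Gray = 75.647 + 45.786 + 5.130
Gray = 126.563 → round half up → 127
Gray = 127


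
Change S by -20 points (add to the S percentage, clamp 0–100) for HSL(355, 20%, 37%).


Original S = 20%
Adjustment = -20 percentage points
New S = 20 + (-20) = 0
Clamp to [0, 100] → 0
= HSL(355°, 0%, 37%)


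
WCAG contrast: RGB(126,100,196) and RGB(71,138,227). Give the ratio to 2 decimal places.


Linearize each sRGB channel c=v/255: c/12.92 if c ≤ 0.04045 else ((c+0.055)/1.055)^2.4
L = 0.2126×R_lin + 0.7152×G_lin + 0.0722×B_lin
Color 1 (126,100,196):
  R=126: 126/255≈0.4941 > 0.04045 → ((0.4941+0.055)/1.055)^2.4 ≈ 0.20864
  G=100: 100/255≈0.3922 > 0.04045 → ((0.3922+0.055)/1.055)^2.4 ≈ 0.12744
  B=196: 196/255≈0.7686 > 0.04045 → ((0.7686+0.055)/1.055)^2.4 ≈ 0.55201
  L1 = 0.2126×0.20864 + 0.7152×0.12744 + 0.0722×0.55201 ≈ 0.17535
Color 2 (71,138,227):
  R=71: 71/255≈0.2784 > 0.04045 → ((0.2784+0.055)/1.055)^2.4 ≈ 0.06301
  G=138: 138/255≈0.5412 > 0.04045 → ((0.5412+0.055)/1.055)^2.4 ≈ 0.25415
  B=227: 227/255≈0.8902 > 0.04045 → ((0.8902+0.055)/1.055)^2.4 ≈ 0.76815
  L2 = 0.2126×0.06301 + 0.7152×0.25415 + 0.0722×0.76815 ≈ 0.25063
Lighter = 0.25063, Darker = 0.17535
Ratio = (L_lighter + 0.05) / (L_darker + 0.05)
Ratio = (0.25063 + 0.05) / (0.17535 + 0.05) = 0.30063 / 0.22535 ≈ 1.3340
Ratio ≈ 1.33:1


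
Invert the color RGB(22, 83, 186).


Invert: (255-R, 255-G, 255-B)
R: 255-22 = 233
G: 255-83 = 172
B: 255-186 = 69
= RGB(233, 172, 69)


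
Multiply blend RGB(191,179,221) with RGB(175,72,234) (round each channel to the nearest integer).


Multiply: C = A×B/255, rounded to nearest integer
R: 191×175/255 = 33425/255 ≈ 131.078 → 131
G: 179×72/255 = 12888/255 ≈ 50.541 → 51
B: 221×234/255 = 51714/255 ≈ 202.800 → 203
= RGB(131, 51, 203)


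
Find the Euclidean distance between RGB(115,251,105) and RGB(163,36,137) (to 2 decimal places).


d = √[(R₁-R₂)² + (G₁-G₂)² + (B₁-B₂)²]
d = √[(115-163)² + (251-36)² + (105-137)²]
d = √[2304 + 46225 + 1024]
d = √49553
d ≈ 222.61


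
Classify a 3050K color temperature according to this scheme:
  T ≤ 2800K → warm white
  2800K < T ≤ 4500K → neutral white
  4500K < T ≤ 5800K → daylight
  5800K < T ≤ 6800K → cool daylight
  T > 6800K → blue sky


Temperature: 3050K
2800K < 3050K ≤ 4500K → neutral white
Classification: neutral white


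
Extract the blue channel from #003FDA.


Color: #003FDA
R = 00 = 0
G = 3F = 63
B = DA = 218
Blue = 218


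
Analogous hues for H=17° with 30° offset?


Base hue: 17°
Left analog: (17 - 30) mod 360 = 347°
Right analog: (17 + 30) mod 360 = 47°
Analogous hues = 347° and 47°


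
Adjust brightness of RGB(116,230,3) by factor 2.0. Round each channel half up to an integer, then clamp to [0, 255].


Multiply each channel by 2.0, round half up, clamp to [0, 255]
R: 116×2.0 = 232
G: 230×2.0 = 460 → clamp → 255
B: 3×2.0 = 6
= RGB(232, 255, 6)


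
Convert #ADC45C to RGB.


AD → 173 (R)
C4 → 196 (G)
5C → 92 (B)
= RGB(173, 196, 92)


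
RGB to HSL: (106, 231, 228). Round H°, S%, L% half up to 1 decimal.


Normalize: R'=106/255≈0.4157, G'=231/255≈0.9059, B'=228/255≈0.8941
Max=231/255, Min=106/255, Δ=Max-Min=125/255
L = (Max+Min)/2 = (231+106)/510 = 337/510 = 0.66078… → L = 66.1%
L > 0.5 → S = Δ/(2-Max-Min) = 125/(510-231-106) = 125/173 = 0.72254… → S = 72.3%
(the 1/255 factors cancel in S and H, so raw channel differences can be used)
Max is G' → H = 60 × ((B-R)/Δ + 2) = 60 × ((228-106)/125 + 2)
  122/125 + 2 = 0.976 + 2 = 2.976
  H = 60 × 2.976 = 178.56° → H = 178.6°
= HSL(178.6°, 72.3%, 66.1%)


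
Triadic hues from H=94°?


Triadic: equally spaced at 120° intervals
H1 = 94°
H2 = (94 + 120) mod 360 = 214°
H3 = (94 + 240) mod 360 = 334°
Triadic = 94°, 214°, 334°


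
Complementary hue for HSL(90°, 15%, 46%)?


Complement = opposite side of color wheel = hue + 180°
H' = (90 + 180) mod 360 = 270°
S and L unchanged.
= HSL(270°, 15%, 46%)


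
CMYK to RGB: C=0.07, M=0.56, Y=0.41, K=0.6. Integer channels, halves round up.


R = 255 × (1-C) × (1-K) = 255 × 0.93 × 0.40 = 94.86 → 95
G = 255 × (1-M) × (1-K) = 255 × 0.44 × 0.40 = 44.88 → 45
B = 255 × (1-Y) × (1-K) = 255 × 0.59 × 0.40 = 60.18 → 60
= RGB(95, 45, 60)


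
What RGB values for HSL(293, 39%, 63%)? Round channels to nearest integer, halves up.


H=293°, S=0.39, L=0.63
C = (1-|2L-1|)×S = (1-|0.26|)×0.39 = 0.2886
H' = H/60 = 293/60 ≈ 4.8833; X = C×(1-|H' mod 2 - 1|) = 0.25493
m = L - C/2 = 0.63 - 0.1443 = 0.4857
Sector ⌊H'⌋ = 4 → (R',G',B') = (0.25493, 0.0, 0.2886)
RGB = ((R'+m)×255, (G'+m)×255, (B'+m)×255) = (188.86065, 123.8535, 197.4465)
Round half up → RGB(189, 124, 197)


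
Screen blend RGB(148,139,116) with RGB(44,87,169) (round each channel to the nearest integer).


Screen: C = 255 - (255-A)×(255-B)/255, rounded to nearest integer
R: 255 - (255-148)×(255-44)/255 = 255 - 22577/255 ≈ 255 - 88.537 = 166.463 → 166
G: 255 - (255-139)×(255-87)/255 = 255 - 19488/255 ≈ 255 - 76.424 = 178.576 → 179
B: 255 - (255-116)×(255-169)/255 = 255 - 11954/255 ≈ 255 - 46.878 = 208.122 → 208
= RGB(166, 179, 208)


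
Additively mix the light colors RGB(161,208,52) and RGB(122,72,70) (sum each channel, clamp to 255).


Additive: each channel = min(255, C₁+C₂)
R: 161+122 = 283 → 255
G: 208+72 = 280 → 255
B: 52+70 = 122 → 122
= RGB(255, 255, 122)


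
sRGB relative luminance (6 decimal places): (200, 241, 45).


Linearize each channel (sRGB transfer function): c = v/255; c_lin = c/12.92 if c ≤ 0.04045, else ((c+0.055)/1.055)^2.4
  R: 200/255 ≈ 0.784314 > 0.04045 → ((0.784314+0.055)/1.055)^2.4 ≈ 0.577580
  G: 241/255 ≈ 0.945098 > 0.04045 → ((0.945098+0.055)/1.055)^2.4 ≈ 0.879622
  B: 45/255 ≈ 0.176471 > 0.04045 → ((0.176471+0.055)/1.055)^2.4 ≈ 0.026241
R_lin = 0.577580, G_lin = 0.879622, B_lin = 0.026241
L = 0.2126×R + 0.7152×G + 0.0722×B
L = 0.2126×0.577580 + 0.7152×0.879622 + 0.0722×0.026241
L ≈ 0.753794


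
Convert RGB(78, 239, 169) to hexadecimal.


R = 78 → 4E (hex)
G = 239 → EF (hex)
B = 169 → A9 (hex)
Hex = #4EEFA9


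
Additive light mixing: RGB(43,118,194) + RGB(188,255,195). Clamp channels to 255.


Additive: each channel = min(255, C₁+C₂)
R: 43+188 = 231 → 231
G: 118+255 = 373 → 255
B: 194+195 = 389 → 255
= RGB(231, 255, 255)


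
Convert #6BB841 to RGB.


6B → 107 (R)
B8 → 184 (G)
41 → 65 (B)
= RGB(107, 184, 65)


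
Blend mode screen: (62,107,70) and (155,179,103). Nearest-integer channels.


Screen: C = 255 - (255-A)×(255-B)/255, rounded to nearest integer
R: 255 - (255-62)×(255-155)/255 = 255 - 19300/255 ≈ 255 - 75.686 = 179.314 → 179
G: 255 - (255-107)×(255-179)/255 = 255 - 11248/255 ≈ 255 - 44.110 = 210.890 → 211
B: 255 - (255-70)×(255-103)/255 = 255 - 28120/255 ≈ 255 - 110.275 = 144.725 → 145
= RGB(179, 211, 145)


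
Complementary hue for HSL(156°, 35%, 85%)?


Complement = opposite side of color wheel = hue + 180°
H' = (156 + 180) mod 360 = 336°
S and L unchanged.
= HSL(336°, 35%, 85%)


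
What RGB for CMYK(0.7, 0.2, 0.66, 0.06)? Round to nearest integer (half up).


R = 255 × (1-C) × (1-K) = 255 × 0.30 × 0.94 = 71.91 → 72
G = 255 × (1-M) × (1-K) = 255 × 0.80 × 0.94 = 191.76 → 192
B = 255 × (1-Y) × (1-K) = 255 × 0.34 × 0.94 = 81.498 → 81
= RGB(72, 192, 81)


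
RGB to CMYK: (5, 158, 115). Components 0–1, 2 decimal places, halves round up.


R'=5/255≈0.0196, G'=158/255≈0.6196, B'=115/255≈0.4510
K = 1 - max(R',G',B') = 1 - 158/255 = 97/255 = 0.38039… → 0.38
(1-R'-K)/(1-K) simplifies to (max-R)/max with max = 158:
C = (158-5)/158 = 153/158 = 0.96835… → 0.97
M = (158-158)/158 = 0/158 = 0 → 0.00
Y = (158-115)/158 = 43/158 = 0.27215… → 0.27
= CMYK(0.97, 0.00, 0.27, 0.38)


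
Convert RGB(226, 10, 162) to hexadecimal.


R = 226 → E2 (hex)
G = 10 → 0A (hex)
B = 162 → A2 (hex)
Hex = #E20AA2


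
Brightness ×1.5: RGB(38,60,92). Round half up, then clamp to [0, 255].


Multiply each channel by 1.5, round half up, clamp to [0, 255]
R: 38×1.5 = 57
G: 60×1.5 = 90
B: 92×1.5 = 138
= RGB(57, 90, 138)


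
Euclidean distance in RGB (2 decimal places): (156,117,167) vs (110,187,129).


d = √[(R₁-R₂)² + (G₁-G₂)² + (B₁-B₂)²]
d = √[(156-110)² + (117-187)² + (167-129)²]
d = √[2116 + 4900 + 1444]
d = √8460
d ≈ 91.98


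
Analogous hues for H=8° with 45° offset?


Base hue: 8°
Left analog: (8 - 45) mod 360 = 323°
Right analog: (8 + 45) mod 360 = 53°
Analogous hues = 323° and 53°


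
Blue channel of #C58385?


Color: #C58385
R = C5 = 197
G = 83 = 131
B = 85 = 133
Blue = 133


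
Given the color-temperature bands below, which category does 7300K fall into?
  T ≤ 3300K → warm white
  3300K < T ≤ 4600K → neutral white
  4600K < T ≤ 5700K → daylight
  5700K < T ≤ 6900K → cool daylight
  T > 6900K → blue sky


Temperature: 7300K
7300K > 6900K → blue sky
Classification: blue sky


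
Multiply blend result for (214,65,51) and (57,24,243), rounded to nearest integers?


Multiply: C = A×B/255, rounded to nearest integer
R: 214×57/255 = 12198/255 ≈ 47.835 → 48
G: 65×24/255 = 1560/255 ≈ 6.118 → 6
B: 51×243/255 = 12393/255 ≈ 48.600 → 49
= RGB(48, 6, 49)


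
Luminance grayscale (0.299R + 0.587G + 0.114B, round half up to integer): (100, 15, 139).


Gray = 0.299×R + 0.587×G + 0.114×B
Gray = 0.299×100 + 0.587×15 + 0.114×139
Gray = 29.900 + 8.805 + 15.846
Gray = 54.551 → round half up → 55
Gray = 55


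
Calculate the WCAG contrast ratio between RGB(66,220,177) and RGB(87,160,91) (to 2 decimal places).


Linearize each sRGB channel c=v/255: c/12.92 if c ≤ 0.04045 else ((c+0.055)/1.055)^2.4
L = 0.2126×R_lin + 0.7152×G_lin + 0.0722×B_lin
Color 1 (66,220,177):
  R=66: 66/255≈0.2588 > 0.04045 → ((0.2588+0.055)/1.055)^2.4 ≈ 0.05448
  G=220: 220/255≈0.8627 > 0.04045 → ((0.8627+0.055)/1.055)^2.4 ≈ 0.71569
  B=177: 177/255≈0.6941 > 0.04045 → ((0.6941+0.055)/1.055)^2.4 ≈ 0.43966
  L1 = 0.2126×0.05448 + 0.7152×0.71569 + 0.0722×0.43966 ≈ 0.55519
Color 2 (87,160,91):
  R=87: 87/255≈0.3412 > 0.04045 → ((0.3412+0.055)/1.055)^2.4 ≈ 0.09531
  G=160: 160/255≈0.6275 > 0.04045 → ((0.6275+0.055)/1.055)^2.4 ≈ 0.35153
  B=91: 91/255≈0.3569 > 0.04045 → ((0.3569+0.055)/1.055)^2.4 ≈ 0.10462
  L2 = 0.2126×0.09531 + 0.7152×0.35153 + 0.0722×0.10462 ≈ 0.27923
Lighter = 0.55519, Darker = 0.27923
Ratio = (L_lighter + 0.05) / (L_darker + 0.05)
Ratio = (0.55519 + 0.05) / (0.27923 + 0.05) = 0.60519 / 0.32923 ≈ 1.8382
Ratio ≈ 1.84:1


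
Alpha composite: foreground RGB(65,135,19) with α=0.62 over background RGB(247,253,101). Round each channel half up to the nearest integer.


C = α×F + (1-α)×B, with 1-α = 0.38
R: 0.62×65 + 0.38×247 = 40.30 + 93.86 = 134.16 → 134
G: 0.62×135 + 0.38×253 = 83.70 + 96.14 = 179.84 → 180
B: 0.62×19 + 0.38×101 = 11.78 + 38.38 = 50.16 → 50
= RGB(134, 180, 50)


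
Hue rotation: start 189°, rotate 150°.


New hue = (H + rotation) mod 360
New hue = (189 + 150) mod 360
= 339 mod 360
= 339°


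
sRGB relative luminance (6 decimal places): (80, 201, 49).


Linearize each channel (sRGB transfer function): c = v/255; c_lin = c/12.92 if c ≤ 0.04045, else ((c+0.055)/1.055)^2.4
  R: 80/255 ≈ 0.313725 > 0.04045 → ((0.313725+0.055)/1.055)^2.4 ≈ 0.080220
  G: 201/255 ≈ 0.788235 > 0.04045 → ((0.788235+0.055)/1.055)^2.4 ≈ 0.584078
  B: 49/255 ≈ 0.192157 > 0.04045 → ((0.192157+0.055)/1.055)^2.4 ≈ 0.030713
R_lin = 0.080220, G_lin = 0.584078, B_lin = 0.030713
L = 0.2126×R + 0.7152×G + 0.0722×B
L = 0.2126×0.080220 + 0.7152×0.584078 + 0.0722×0.030713
L ≈ 0.437005


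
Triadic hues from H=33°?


Triadic: equally spaced at 120° intervals
H1 = 33°
H2 = (33 + 120) mod 360 = 153°
H3 = (33 + 240) mod 360 = 273°
Triadic = 33°, 153°, 273°


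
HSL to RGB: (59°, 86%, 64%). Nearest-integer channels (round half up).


H=59°, S=0.86, L=0.64
C = (1-|2L-1|)×S = (1-|0.28|)×0.86 = 0.6192
H' = H/60 = 59/60 ≈ 0.9833; X = C×(1-|H' mod 2 - 1|) = 0.60888
m = L - C/2 = 0.64 - 0.3096 = 0.3304
Sector ⌊H'⌋ = 0 → (R',G',B') = (0.6192, 0.60888, 0.0)
RGB = ((R'+m)×255, (G'+m)×255, (B'+m)×255) = (242.148, 239.5164, 84.252)
Round half up → RGB(242, 240, 84)


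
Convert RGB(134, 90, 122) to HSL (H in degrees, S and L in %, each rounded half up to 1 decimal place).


Normalize: R'=134/255≈0.5255, G'=90/255≈0.3529, B'=122/255≈0.4784
Max=134/255, Min=90/255, Δ=Max-Min=44/255
L = (Max+Min)/2 = (134+90)/510 = 224/510 = 0.43921… → L = 43.9%
L ≤ 0.5 → S = Δ/(Max+Min) = 44/(134+90) = 44/224 = 0.19642… → S = 19.6%
(the 1/255 factors cancel in S and H, so raw channel differences can be used)
Max is R' → H = 60 × (((G-B)/Δ) mod 6) = 60 × (((90-122)/44) mod 6)
  (-32)/44 = -0.7272…; negative, so add 6 → 5.2727…
  H = 60 × 5.2727… = 316.363…° → H = 316.4°
= HSL(316.4°, 19.6%, 43.9%)


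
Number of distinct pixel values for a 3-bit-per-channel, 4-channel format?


Total bits = 3 bits/channel × 4 channels = 12 bits
Distinct pixel values = 2^12
= 4,096 pixel values


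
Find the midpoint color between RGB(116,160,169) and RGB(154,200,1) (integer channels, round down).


Midpoint: each channel = ⌊(C₁+C₂)/2⌋
R: ⌊(116+154)/2⌋ = 135
G: ⌊(160+200)/2⌋ = 180
B: ⌊(169+1)/2⌋ = 85
= RGB(135, 180, 85)


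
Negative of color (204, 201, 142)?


Invert: (255-R, 255-G, 255-B)
R: 255-204 = 51
G: 255-201 = 54
B: 255-142 = 113
= RGB(51, 54, 113)


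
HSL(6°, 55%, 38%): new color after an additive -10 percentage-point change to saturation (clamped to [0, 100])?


Original S = 55%
Adjustment = -10 percentage points
New S = 55 + (-10) = 45
Clamp to [0, 100] → 45
= HSL(6°, 45%, 38%)


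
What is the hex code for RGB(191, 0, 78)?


R = 191 → BF (hex)
G = 0 → 00 (hex)
B = 78 → 4E (hex)
Hex = #BF004E


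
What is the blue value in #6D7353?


Color: #6D7353
R = 6D = 109
G = 73 = 115
B = 53 = 83
Blue = 83


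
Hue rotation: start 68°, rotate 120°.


New hue = (H + rotation) mod 360
New hue = (68 + 120) mod 360
= 188 mod 360
= 188°


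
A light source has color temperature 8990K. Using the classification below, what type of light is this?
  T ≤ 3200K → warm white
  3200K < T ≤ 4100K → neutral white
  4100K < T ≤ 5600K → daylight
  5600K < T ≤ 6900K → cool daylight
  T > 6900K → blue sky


Temperature: 8990K
8990K > 6900K → blue sky
Classification: blue sky


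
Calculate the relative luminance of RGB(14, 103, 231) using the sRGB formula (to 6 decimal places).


Linearize each channel (sRGB transfer function): c = v/255; c_lin = c/12.92 if c ≤ 0.04045, else ((c+0.055)/1.055)^2.4
  R: 14/255 ≈ 0.054902 > 0.04045 → ((0.054902+0.055)/1.055)^2.4 ≈ 0.004391
  G: 103/255 ≈ 0.403922 > 0.04045 → ((0.403922+0.055)/1.055)^2.4 ≈ 0.135633
  B: 231/255 ≈ 0.905882 > 0.04045 → ((0.905882+0.055)/1.055)^2.4 ≈ 0.799103
R_lin = 0.004391, G_lin = 0.135633, B_lin = 0.799103
L = 0.2126×R + 0.7152×G + 0.0722×B
L = 0.2126×0.004391 + 0.7152×0.135633 + 0.0722×0.799103
L ≈ 0.155634


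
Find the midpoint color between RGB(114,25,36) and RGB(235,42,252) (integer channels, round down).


Midpoint: each channel = ⌊(C₁+C₂)/2⌋
R: ⌊(114+235)/2⌋ = 174
G: ⌊(25+42)/2⌋ = 33
B: ⌊(36+252)/2⌋ = 144
= RGB(174, 33, 144)


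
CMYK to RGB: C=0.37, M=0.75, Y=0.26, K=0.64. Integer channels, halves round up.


R = 255 × (1-C) × (1-K) = 255 × 0.63 × 0.36 = 57.834 → 58
G = 255 × (1-M) × (1-K) = 255 × 0.25 × 0.36 = 22.95 → 23
B = 255 × (1-Y) × (1-K) = 255 × 0.74 × 0.36 = 67.932 → 68
= RGB(58, 23, 68)


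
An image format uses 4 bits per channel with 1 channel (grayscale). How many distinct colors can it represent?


Total bits = 4 bits/channel × 1 channels = 4 bits
Distinct colors = 2^4
= 16 colors
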